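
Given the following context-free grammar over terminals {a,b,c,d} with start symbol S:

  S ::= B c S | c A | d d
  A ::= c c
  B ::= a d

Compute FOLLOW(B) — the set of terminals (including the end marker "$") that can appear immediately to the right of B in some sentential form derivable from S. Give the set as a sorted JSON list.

FIRST sets, iterate to fixpoint:
round 1:
  A via A→c c: +{c}
  B via B→a d: +{a}
  S via S→B c S: +{a}
  S via S→c A: +{c}
  S via S→d d: +{d}
  S: {a,c,d}  A: {c}  B: {a}
round 2: — fixpoint
  S: {a,c,d}  A: {c}  B: {a}

FOLLOW iteration:
seed FOLLOW(S) with $
iter 1:
  S→B c S: FOLLOW(B) ⊇ FIRST(c) = {c}; new: +{c}
  S→c A: FOLLOW(A) ⊇ FOLLOW(S) ⊇ {$}; new: +{$}
  FOLLOW[S]={$}  FOLLOW[A]={$}  FOLLOW[B]={c}
iter 2: (stable)
  FOLLOW[S]={$}  FOLLOW[A]={$}  FOLLOW[B]={c}

FOLLOW(B) = ["c"]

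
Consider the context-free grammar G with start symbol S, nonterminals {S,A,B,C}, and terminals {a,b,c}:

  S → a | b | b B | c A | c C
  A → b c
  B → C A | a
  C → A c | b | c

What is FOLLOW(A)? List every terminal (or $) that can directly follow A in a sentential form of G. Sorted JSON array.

FIRST iteration:
round 1:
  A via A→b c: +{b}
  B via B→a: +{a}
  C via C→A c: +{b}
  C via C→c: +{c}
  S via S→a: +{a}
  S via S→b: +{b}
  S via S→c A: +{c}
  FIRST[S]={a,b,c}  FIRST[A]={b}  FIRST[B]={a}  FIRST[C]={b,c}
round 2:
  B via B→C A: +{b,c}
  FIRST[S]={a,b,c}  FIRST[A]={b}  FIRST[B]={a,b,c}  FIRST[C]={b,c}
round 3: (no change)
  FIRST[S]={a,b,c}  FIRST[A]={b}  FIRST[B]={a,b,c}  FIRST[C]={b,c}

Compute FOLLOW by fixpoint:
seed FOLLOW(S) with $
round 1:
  B→C A: FOLLOW(C) ⊇ FIRST(A) = {b}; new: +{b}
  C→A c: FOLLOW(A) ⊇ FIRST(c) = {c}; new: +{c}
  S→b B: FOLLOW(B) ⊇ FOLLOW(S) ⊇ {$}; new: +{$}
  S→c A: FOLLOW(A) ⊇ FOLLOW(S) ⊇ {$}; new: +{$}
  S→c C: FOLLOW(C) ⊇ FOLLOW(S) ⊇ {$}; new: +{$}
  S: {$}  A: {$,c}  B: {$}  C: {$,b}
round 2: — fixpoint
  S: {$}  A: {$,c}  B: {$}  C: {$,b}

FOLLOW(A) = ["$", "c"]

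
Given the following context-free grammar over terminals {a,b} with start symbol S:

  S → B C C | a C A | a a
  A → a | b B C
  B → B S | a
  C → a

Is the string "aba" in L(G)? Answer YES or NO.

Convert to CNF:
  S -> B X3 | T1 T1 | T1 X4
  A -> T0 X2 | a
  B -> B S | a
  C -> a
  T0 -> b
  T1 -> a
  X2 -> B C
  X3 -> C C
  X4 -> C A

CYK fill:
  [0..0]={A,B,C,T1}  "a"  orig:{A,B,C}
  [1..1]={T0}  "b"  orig:{}
  [2..2]={A,B,C,T1}  "a"  orig:{A,B,C}
  [0..1]=∅  "ab"
  [1..2]=∅  "ba"
  [0..2]=∅  "aba"

S ∉ T[0,2] ⇒ NO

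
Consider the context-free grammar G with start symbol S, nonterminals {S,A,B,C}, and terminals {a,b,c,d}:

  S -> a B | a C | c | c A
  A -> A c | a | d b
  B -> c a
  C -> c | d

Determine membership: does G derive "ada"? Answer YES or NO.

CNF form of G:
  S -> T0 A | T3 B | T3 C | c
  A -> A T0 | T1 T2 | a
  B -> T0 T3
  C -> c | d
  T0 -> c
  T1 -> d
  T2 -> b
  T3 -> a

CYK table (by increasing span):
  [0..0]={A,T3}  "a"  orig:{A}
  [1..1]={C,T1}  "d"  orig:{C}
  [2..2]={A,T3}  "a"  orig:{A}
  [0..1]={S}  "ad"
  [1..2]=∅  "da"
  [0..2]=∅  "ada"

S ∉ T[0,2] ⇒ NO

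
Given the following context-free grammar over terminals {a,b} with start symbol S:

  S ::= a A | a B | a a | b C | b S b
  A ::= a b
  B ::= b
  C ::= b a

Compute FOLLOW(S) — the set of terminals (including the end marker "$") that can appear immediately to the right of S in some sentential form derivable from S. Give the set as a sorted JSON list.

FIRST iteration:
round 1:
  A via A→a b: +{a}
  B via B→b: +{b}
  C via C→b a: +{b}
  S via S→a A: +{a}
  S via S→b C: +{b}
  FIRST[S]={a,b}  FIRST[A]={a}  FIRST[B]={b}  FIRST[C]={b}
round 2: (stable)
  FIRST[S]={a,b}  FIRST[A]={a}  FIRST[B]={b}  FIRST[C]={b}

Compute FOLLOW by fixpoint:
initialize: $ ∈ FOLLOW(S)
round 1:
  S→a A: FOLLOW(A) ⊇ FOLLOW(S) ⊇ {$}; new: +{$}
  S→a B: FOLLOW(B) ⊇ FOLLOW(S) ⊇ {$}; new: +{$}
  S→b C: FOLLOW(C) ⊇ FOLLOW(S) ⊇ {$}; new: +{$}
  S→b S b: FOLLOW(S) ⊇ FIRST(b) = {b}; new: +{b}
  S: {$,b}  A: {$}  B: {$}  C: {$}
round 2:
  S→a A: FOLLOW(A) ⊇ FOLLOW(S) ⊇ {$,b}; new: +{b}
  S→a B: FOLLOW(B) ⊇ FOLLOW(S) ⊇ {$,b}; new: +{b}
  S→b C: FOLLOW(C) ⊇ FOLLOW(S) ⊇ {$,b}; new: +{b}
  S: {$,b}  A: {$,b}  B: {$,b}  C: {$,b}
round 3: — fixpoint
  S: {$,b}  A: {$,b}  B: {$,b}  C: {$,b}

FOLLOW(S) = ["$", "b"]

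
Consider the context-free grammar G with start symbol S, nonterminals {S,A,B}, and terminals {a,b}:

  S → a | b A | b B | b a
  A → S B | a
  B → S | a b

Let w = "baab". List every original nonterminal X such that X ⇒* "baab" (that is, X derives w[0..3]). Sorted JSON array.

Convert to CNF:
  S -> T1 A | T1 B | T1 T0 | a
  A -> S B | a
  B -> T0 T1 | T1 A | T1 B | T1 T0 | a
  T0 -> a
  T1 -> b

Fill CYK table bottom-up, restricted to cells inside w[0..3]:
  cell(0,0) b: {T1}  orig:{}
  cell(1,1) a: {A,B,S,T0}  orig:{A,B,S}
  cell(2,2) a: {A,B,S,T0}  orig:{A,B,S}
  cell(3,3) b: {T1}  orig:{}
  cell(0,1) ba: {B,S}
  cell(1,2) aa: {A}
  cell(2,3) ab: {B}
  cell(0,2) baa: {A,B,S}
  cell(1,3) aab: {A}
  cell(0,3) baab: {A,B,S}

Original NTs in T[0,3] deriving "baab": ["A", "B", "S"]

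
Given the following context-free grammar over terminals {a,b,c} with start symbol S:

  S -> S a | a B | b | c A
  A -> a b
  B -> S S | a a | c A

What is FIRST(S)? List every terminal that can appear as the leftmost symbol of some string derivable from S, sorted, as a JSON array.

FIRST iteration:
pass 1:
  A via A→a b: +{a}
  B via B→a a: +{a}
  B via B→c A: +{c}
  S via S→a B: +{a}
  S via S→b: +{b}
  S via S→c A: +{c}
  FIRST[S]={a,b,c}  FIRST[A]={a}  FIRST[B]={a,c}
pass 2:
  B via B→S S: +{b}
  FIRST[S]={a,b,c}  FIRST[A]={a}  FIRST[B]={a,b,c}
pass 3: (no change)
  FIRST[S]={a,b,c}  FIRST[A]={a}  FIRST[B]={a,b,c}

FIRST(S) = ["a", "b", "c"]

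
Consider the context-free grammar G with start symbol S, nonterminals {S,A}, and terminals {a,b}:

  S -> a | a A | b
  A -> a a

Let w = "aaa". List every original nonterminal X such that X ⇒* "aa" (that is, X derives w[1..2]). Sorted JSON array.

Convert to CNF:
  S -> T0 A | a | b
  A -> T0 T0
  T0 -> a

Fill CYK table bottom-up (cells [i..j] with 1 ≤ i ≤ j ≤ 2 only):
  [1..1]={S,T0}  "a"  orig:{S}
  [2..2]={S,T0}  "a"  orig:{S}
  [1..2]={A}  "aa"

Original NTs in T[1,2] deriving "aa": ["A"]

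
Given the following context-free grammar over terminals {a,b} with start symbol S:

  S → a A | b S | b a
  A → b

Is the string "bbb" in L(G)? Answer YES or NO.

CNF form of G:
  S -> T0 A | T1 S | T1 T0
  A -> b
  T0 -> a
  T1 -> b

CYK fill:
  T[0,0] 'b' = {A,T1}  orig:{A}
  T[1,1] 'b' = {A,T1}  orig:{A}
  T[2,2] 'b' = {A,T1}  orig:{A}
  T[0,1] 'bb' = ∅
  T[1,2] 'bb' = ∅
  T[0,2] 'bbb' = ∅

S ∉ T[0,2] ⇒ NO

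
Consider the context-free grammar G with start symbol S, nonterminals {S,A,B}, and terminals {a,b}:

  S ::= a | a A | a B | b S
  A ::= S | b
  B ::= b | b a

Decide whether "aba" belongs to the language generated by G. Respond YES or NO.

Convert to CNF:
  S -> T0 A | T0 B | T1 S | a
  A -> T0 A | T0 B | T1 S | a | b
  B -> T1 T0 | b
  T0 -> a
  T1 -> b

Fill CYK table bottom-up:
  T[0,0] 'a' = {A,S,T0}  orig:{A,S}
  T[1,1] 'b' = {A,B,T1}  orig:{A,B}
  T[2,2] 'a' = {A,S,T0}  orig:{A,S}
  T[0,1] 'ab' = {A,S}
  T[1,2] 'ba' = {A,B,S}
  T[0,2] 'aba' = {A,S}

S ∈ T[0,2] ⇒ YES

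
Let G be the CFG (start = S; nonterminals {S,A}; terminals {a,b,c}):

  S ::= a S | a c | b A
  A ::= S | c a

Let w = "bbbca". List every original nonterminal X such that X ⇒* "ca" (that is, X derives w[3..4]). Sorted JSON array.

Convert to CNF:
  S -> T0 S | T0 T1 | T2 A
  A -> T0 S | T0 T1 | T1 T0 | T2 A
  T0 -> a
  T1 -> c
  T2 -> b

CYK table (by increasing span) — only the sub-triangle for w[3..4]:
  [3..3]={T1}  "c"  orig:{}
  [4..4]={T0}  "a"  orig:{}
  [3..4]={A}  "ca"

Original NTs in T[3,4] deriving "ca": ["A"]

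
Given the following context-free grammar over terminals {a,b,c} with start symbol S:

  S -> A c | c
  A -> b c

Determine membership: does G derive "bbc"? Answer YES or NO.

Convert to CNF:
  S -> A T1 | c
  A -> T0 T1
  T0 -> b
  T1 -> c

CYK table (by increasing span):
  T[0,0] 'b' = {T0}  orig:{}
  T[1,1] 'b' = {T0}  orig:{}
  T[2,2] 'c' = {S,T1}  orig:{S}
  T[0,1] 'bb' = ∅
  T[1,2] 'bc' = {A}
  T[0,2] 'bbc' = ∅

S ∉ T[0,2] ⇒ NO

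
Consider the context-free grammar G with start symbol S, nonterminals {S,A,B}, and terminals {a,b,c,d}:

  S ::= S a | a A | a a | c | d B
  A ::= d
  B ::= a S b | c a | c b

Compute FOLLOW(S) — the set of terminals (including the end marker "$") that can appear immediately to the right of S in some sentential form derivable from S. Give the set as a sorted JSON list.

FIRST sets, iterate to fixpoint:
iter 1:
  A via A→d: +{d}
  B via B→a S b: +{a}
  B via B→c a: +{c}
  S via S→a A: +{a}
  S via S→c: +{c}
  S via S→d B: +{d}
  FIRST(S)={a,c,d}  FIRST(A)={d}  FIRST(B)={a,c}
iter 2: — fixpoint
  FIRST(S)={a,c,d}  FIRST(A)={d}  FIRST(B)={a,c}

FOLLOW sets:
seed FOLLOW(S) with $
iter 1:
  B→a S b: FOLLOW(S) ⊇ FIRST(b) = {b}; new: +{b}
  S→S a: FOLLOW(S) ⊇ FIRST(a) = {a}; new: +{a}
  S→a A: FOLLOW(A) ⊇ FOLLOW(S) ⊇ {$,a,b}; new: +{$,a,b}
  S→d B: FOLLOW(B) ⊇ FOLLOW(S) ⊇ {$,a,b}; new: +{$,a,b}
  FOLLOW(S)={$,a,b}  FOLLOW(A)={$,a,b}  FOLLOW(B)={$,a,b}
iter 2: done
  FOLLOW(S)={$,a,b}  FOLLOW(A)={$,a,b}  FOLLOW(B)={$,a,b}

FOLLOW(S) = ["$", "a", "b"]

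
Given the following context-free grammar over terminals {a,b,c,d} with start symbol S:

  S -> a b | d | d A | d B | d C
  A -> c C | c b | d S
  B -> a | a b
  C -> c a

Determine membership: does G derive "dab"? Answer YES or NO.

Convert to CNF:
  S -> T2 A | T2 B | T2 C | T3 T1 | d
  A -> T0 C | T0 T1 | T2 S
  B -> T3 T1 | a
  C -> T0 T3
  T0 -> c
  T1 -> b
  T2 -> d
  T3 -> a

CYK table (by increasing span):
  T[0,0] 'd' = {S,T2}  orig:{S}
  T[1,1] 'a' = {B,T3}  orig:{B}
  T[2,2] 'b' = {T1}  orig:{}
  T[0,1] 'da' = {S}
  T[1,2] 'ab' = {B,S}
  T[0,2] 'dab' = {A,S}

S ∈ T[0,2] ⇒ YES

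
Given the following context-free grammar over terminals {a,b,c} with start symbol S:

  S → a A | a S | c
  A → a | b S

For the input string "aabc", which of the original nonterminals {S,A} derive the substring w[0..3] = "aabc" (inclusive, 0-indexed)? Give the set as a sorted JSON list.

CNF form of G:
  S -> T1 A | T1 S | c
  A -> T0 S | a
  T0 -> b
  T1 -> a

CYK table (by increasing span) — only the sub-triangle for w[0..3]:
  T[0,0] 'a' = {A,T1}  orig:{A}
  T[1,1] 'a' = {A,T1}  orig:{A}
  T[2,2] 'b' = {T0}  orig:{}
  T[3,3] 'c' = {S}
  T[0,1] 'aa' = {S}
  T[1,2] 'ab' = ∅
  T[2,3] 'bc' = {A}
  T[0,2] 'aab' = ∅
  T[1,3] 'abc' = {S}
  T[0,3] 'aabc' = {S}

Original NTs in T[0,3] deriving "aabc": ["S"]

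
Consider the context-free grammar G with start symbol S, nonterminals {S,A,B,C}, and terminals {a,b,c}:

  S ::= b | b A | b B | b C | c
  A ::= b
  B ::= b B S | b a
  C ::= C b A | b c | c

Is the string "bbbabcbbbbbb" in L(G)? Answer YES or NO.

Convert to CNF:
  S -> T0 A | T0 B | T0 C | b | c
  A -> b
  B -> T0 T1 | T0 X3
  C -> C X4 | T0 T2 | c
  T0 -> b
  T1 -> a
  T2 -> c
  X3 -> B S
  X4 -> T0 A

CYK table (by increasing span):
  T[0,0] 'b' = {A,S,T0}  orig:{A,S}
  T[1,1] 'b' = {A,S,T0}  orig:{A,S}
  T[2,2] 'b' = {A,S,T0}  orig:{A,S}
  T[3,3] 'a' = {T1}  orig:{}
  T[4,4] 'b' = {A,S,T0}  orig:{A,S}
  T[5,5] 'c' = {C,S,T2}  orig:{C,S}
  T[6,6] 'b' = {A,S,T0}  orig:{A,S}
  T[7,7] 'b' = {A,S,T0}  orig:{A,S}
  T[8,8] 'b' = {A,S,T0}  orig:{A,S}
  T[9,9] 'b' = {A,S,T0}  orig:{A,S}
  T[10,10] 'b' = {A,S,T0}  orig:{A,S}
  T[11,11] 'b' = {A,S,T0}  orig:{A,S}
  T[0,1] 'bb' = {S,X4}  orig:{S}
  T[1,2] 'bb' = {S,X4}  orig:{S}
  T[2,3] 'ba' = {B}
  T[3,4] 'ab' = ∅
  T[4,5] 'bc' = {C,S}
  T[5,6] 'cb' = ∅
  T[6,7] 'bb' = {S,X4}  orig:{S}
  T[7,8] 'bb' = {S,X4}  orig:{S}
  T[8,9] 'bb' = {S,X4}  orig:{S}
  T[9,10] 'bb' = {S,X4}  orig:{S}
  T[10,11] 'bb' = {S,X4}  orig:{S}
  T[0,2] 'bbb' = ∅
  T[1,3] 'bba' = {S}
  T[2,4] 'bab' = {X3}  orig:{}
  T[3,5] 'abc' = ∅
  T[4,6] 'bcb' = ∅
  T[5,7] 'cbb' = {C}
  T[6,8] 'bbb' = ∅
  T[7,9] 'bbb' = ∅
  T[8,10] 'bbb' = ∅
  T[9,11] 'bbb' = ∅
  T[0,3] 'bbba' = ∅
  T[1,4] 'bbab' = {B}
  T[2,5] 'babc' = {X3}  orig:{}
  T[3,6] 'abcb' = ∅
  T[4,7] 'bcbb' = {C,S}
  T[5,8] 'cbbb' = ∅
  T[6,9] 'bbbb' = ∅
  T[7,10] 'bbbb' = ∅
  T[8,11] 'bbbb' = ∅
  T[0,4] 'bbbab' = {S}
  T[1,5] 'bbabc' = {B,X3}  orig:{B}
  T[2,6] 'babcb' = ∅
  T[3,7] 'abcbb' = ∅
  T[4,8] 'bcbbb' = ∅
  T[5,9] 'cbbbb' = {C}
  T[6,10] 'bbbbb' = ∅
  T[7,11] 'bbbbb' = ∅
  T[0,5] 'bbbabc' = {B,S}
  T[1,6] 'bbabcb' = {X3}  orig:{}
  T[2,7] 'babcbb' = {X3}  orig:{}
  T[3,8] 'abcbbb' = ∅
  T[4,9] 'bcbbbb' = {C,S}
  T[5,10] 'cbbbbb' = ∅
  T[6,11] 'bbbbbb' = ∅
  T[0,6] 'bbbabcb' = {B,X3}  orig:{B}
  T[1,7] 'bbabcbb' = {B,X3}  orig:{B}
  T[2,8] 'babcbbb' = ∅
  T[3,9] 'abcbbbb' = ∅
  T[4,10] 'bcbbbbb' = ∅
  T[5,11] 'cbbbbbb' = {C}
  T[0,7] 'bbbabcbb' = {B,S,X3}  orig:{B,S}
  T[1,8] 'bbabcbbb' = {X3}  orig:{}
  T[2,9] 'babcbbbb' = {X3}  orig:{}
  T[3,10] 'abcbbbbb' = ∅
  T[4,11] 'bcbbbbbb' = {C,S}
  T[0,8] 'bbbabcbbb' = {B,X3}  orig:{B}
  T[1,9] 'bbabcbbbb' = {B,X3}  orig:{B}
  T[2,10] 'babcbbbbb' = ∅
  T[3,11] 'abcbbbbbb' = ∅
  T[0,9] 'bbbabcbbbb' = {B,S,X3}  orig:{B,S}
  T[1,10] 'bbabcbbbbb' = {X3}  orig:{}
  T[2,11] 'babcbbbbbb' = {X3}  orig:{}
  T[0,10] 'bbbabcbbbbb' = {B,X3}  orig:{B}
  T[1,11] 'bbabcbbbbbb' = {B,X3}  orig:{B}
  T[0,11] 'bbbabcbbbbbb' = {B,S,X3}  orig:{B,S}

S ∈ T[0,11] ⇒ YES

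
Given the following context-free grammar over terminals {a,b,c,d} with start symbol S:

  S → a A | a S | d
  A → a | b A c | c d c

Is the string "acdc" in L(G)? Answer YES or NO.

CNF form of G:
  S -> T3 A | T3 S | d
  A -> T0 X4 | T1 X5 | a
  T0 -> b
  T1 -> c
  T2 -> d
  T3 -> a
  X4 -> A T1
  X5 -> T2 T1

CYK table (by increasing span):
  T[0,0] 'a' = {A,T3}  orig:{A}
  T[1,1] 'c' = {T1}  orig:{}
  T[2,2] 'd' = {S,T2}  orig:{S}
  T[3,3] 'c' = {T1}  orig:{}
  T[0,1] 'ac' = {X4}  orig:{}
  T[1,2] 'cd' = ∅
  T[2,3] 'dc' = {X5}  orig:{}
  T[0,2] 'acd' = ∅
  T[1,3] 'cdc' = {A}
  T[0,3] 'acdc' = {S}

S ∈ T[0,3] ⇒ YES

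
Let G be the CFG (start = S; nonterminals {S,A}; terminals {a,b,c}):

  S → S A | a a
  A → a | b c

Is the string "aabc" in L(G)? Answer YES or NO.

Convert to CNF:
  S -> S A | T2 T2
  A -> T0 T1 | a
  T0 -> b
  T1 -> c
  T2 -> a

Fill CYK table bottom-up:
  [0..0]={A,T2}  "a"  orig:{A}
  [1..1]={A,T2}  "a"  orig:{A}
  [2..2]={T0}  "b"  orig:{}
  [3..3]={T1}  "c"  orig:{}
  [0..1]={S}  "aa"
  [1..2]=∅  "ab"
  [2..3]={A}  "bc"
  [0..2]=∅  "aab"
  [1..3]=∅  "abc"
  [0..3]={S}  "aabc"

S ∈ T[0,3] ⇒ YES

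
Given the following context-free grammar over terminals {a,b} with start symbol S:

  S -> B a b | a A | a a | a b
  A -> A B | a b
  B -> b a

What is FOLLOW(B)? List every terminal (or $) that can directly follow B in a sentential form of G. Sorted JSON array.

FIRST sets, iterate to fixpoint:
round 1:
  A via A→a b: +{a}
  B via B→b a: +{b}
  S via S→B a b: +{b}
  S via S→a A: +{a}
  FIRST(S)={a,b}  FIRST(A)={a}  FIRST(B)={b}
round 2: done
  FIRST(S)={a,b}  FIRST(A)={a}  FIRST(B)={b}

FOLLOW iteration:
FOLLOW(S) := {$}
iter 1:
  A→A B: FOLLOW(A) ⊇ FIRST(B) = {b}; new: +{b}
  A→A B: FOLLOW(B) ⊇ FOLLOW(A) ⊇ {b}; new: +{b}
  S→B a b: FOLLOW(B) ⊇ FIRST(a) = {a}; new: +{a}
  S→a A: FOLLOW(A) ⊇ FOLLOW(S) ⊇ {$}; new: +{$}
  FOLLOW[S]={$}  FOLLOW[A]={$,b}  FOLLOW[B]={a,b}
iter 2:
  A→A B: FOLLOW(B) ⊇ FOLLOW(A) ⊇ {$,b}; new: +{$}
  FOLLOW[S]={$}  FOLLOW[A]={$,b}  FOLLOW[B]={$,a,b}
iter 3: — fixpoint
  FOLLOW[S]={$}  FOLLOW[A]={$,b}  FOLLOW[B]={$,a,b}

FOLLOW(B) = ["$", "a", "b"]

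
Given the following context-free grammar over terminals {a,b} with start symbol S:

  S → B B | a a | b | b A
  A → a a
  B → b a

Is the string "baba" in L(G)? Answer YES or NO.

Convert to CNF:
  S -> B B | T0 T0 | T1 A | b
  A -> T0 T0
  B -> T1 T0
  T0 -> a
  T1 -> b

CYK table (by increasing span):
  cell(0,0) b: {S,T1}  orig:{S}
  cell(1,1) a: {T0}  orig:{}
  cell(2,2) b: {S,T1}  orig:{S}
  cell(3,3) a: {T0}  orig:{}
  cell(0,1) ba: {B}
  cell(1,2) ab: ∅
  cell(2,3) ba: {B}
  cell(0,2) bab: ∅
  cell(1,3) aba: ∅
  cell(0,3) baba: {S}

S ∈ T[0,3] ⇒ YES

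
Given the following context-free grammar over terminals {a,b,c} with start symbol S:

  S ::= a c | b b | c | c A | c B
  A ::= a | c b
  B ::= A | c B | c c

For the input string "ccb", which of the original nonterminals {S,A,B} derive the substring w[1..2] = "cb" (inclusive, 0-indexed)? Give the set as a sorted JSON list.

Convert to CNF:
  S -> T0 A | T0 B | T1 T1 | T2 T0 | c
  A -> T0 T1 | a
  B -> T0 B | T0 T0 | T0 T1 | a
  T0 -> c
  T1 -> b
  T2 -> a

CYK fill, restricted to cells inside w[1..2]:
  cell(1,1) c: {S,T0}  orig:{S}
  cell(2,2) b: {T1}  orig:{}
  cell(1,2) cb: {A,B}

Original NTs in T[1,2] deriving "cb": ["A", "B"]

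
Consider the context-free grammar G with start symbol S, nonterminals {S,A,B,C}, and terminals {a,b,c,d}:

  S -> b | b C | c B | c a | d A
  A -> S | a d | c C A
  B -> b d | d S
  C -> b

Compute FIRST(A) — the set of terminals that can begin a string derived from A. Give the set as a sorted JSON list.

FIRST iteration:
[1]
  A via A→a d: +{a}
  A via A→c C A: +{c}
  B via B→b d: +{b}
  B via B→d S: +{d}
  C via C→b: +{b}
  S via S→b: +{b}
  S via S→c B: +{c}
  S via S→d A: +{d}
  FIRST[S]={b,c,d}  FIRST[A]={a,c}  FIRST[B]={b,d}  FIRST[C]={b}
[2]
  A via A→S: +{b,d}
  FIRST[S]={b,c,d}  FIRST[A]={a,b,c,d}  FIRST[B]={b,d}  FIRST[C]={b}
[3] (stable)
  FIRST[S]={b,c,d}  FIRST[A]={a,b,c,d}  FIRST[B]={b,d}  FIRST[C]={b}

FIRST(A) = ["a", "b", "c", "d"]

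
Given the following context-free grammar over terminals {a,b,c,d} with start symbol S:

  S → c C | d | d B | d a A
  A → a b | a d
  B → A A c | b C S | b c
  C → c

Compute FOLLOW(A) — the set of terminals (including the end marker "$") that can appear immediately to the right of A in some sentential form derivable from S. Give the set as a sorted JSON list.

FIRST iteration:
pass 1:
  A via A→a b: +{a}
  B via B→A A c: +{a}
  B via B→b C S: +{b}
  C via C→c: +{c}
  S via S→c C: +{c}
  S via S→d: +{d}
  FIRST[S]={c,d}  FIRST[A]={a}  FIRST[B]={a,b}  FIRST[C]={c}
pass 2: (stable)
  FIRST[S]={c,d}  FIRST[A]={a}  FIRST[B]={a,b}  FIRST[C]={c}

FOLLOW sets:
seed FOLLOW(S) with $
pass 1:
  B→A A c: FOLLOW(A) ⊇ FIRST(A) = {a}; new: +{a}
  B→A A c: FOLLOW(A) ⊇ FIRST(c) = {c}; new: +{c}
  B→b C S: FOLLOW(C) ⊇ FIRST(S) = {c,d}; new: +{c,d}
  S→c C: FOLLOW(C) ⊇ FOLLOW(S) ⊇ {$}; new: +{$}
  S→d B: FOLLOW(B) ⊇ FOLLOW(S) ⊇ {$}; new: +{$}
  S→d a A: FOLLOW(A) ⊇ FOLLOW(S) ⊇ {$}; new: +{$}
  S: {$}  A: {$,a,c}  B: {$}  C: {$,c,d}
pass 2: done
  S: {$}  A: {$,a,c}  B: {$}  C: {$,c,d}

FOLLOW(A) = ["$", "a", "c"]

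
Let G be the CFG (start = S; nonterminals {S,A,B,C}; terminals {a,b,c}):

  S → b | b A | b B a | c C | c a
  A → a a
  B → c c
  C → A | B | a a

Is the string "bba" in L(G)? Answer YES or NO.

CNF form of G:
  S -> T1 C | T1 T0 | T2 A | T2 X3 | b
  A -> T0 T0
  B -> T1 T1
  C -> T0 T0 | T1 T1
  T0 -> a
  T1 -> c
  T2 -> b
  X3 -> B T0

CYK fill:
  [0..0]={S,T2}  "b"  orig:{S}
  [1..1]={S,T2}  "b"  orig:{S}
  [2..2]={T0}  "a"  orig:{}
  [0..1]=∅  "bb"
  [1..2]=∅  "ba"
  [0..2]=∅  "bba"

S ∉ T[0,2] ⇒ NO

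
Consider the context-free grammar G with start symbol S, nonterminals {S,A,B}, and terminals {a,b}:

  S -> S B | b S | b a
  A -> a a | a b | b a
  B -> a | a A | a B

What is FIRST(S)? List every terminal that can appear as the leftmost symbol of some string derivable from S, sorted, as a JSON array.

FIRST sets, iterate to fixpoint:
iter 1:
  A via A→a a: +{a}
  A via A→b a: +{b}
  B via B→a: +{a}
  S via S→b S: +{b}
  S: {b}  A: {a,b}  B: {a}
iter 2: — fixpoint
  S: {b}  A: {a,b}  B: {a}

FIRST(S) = ["b"]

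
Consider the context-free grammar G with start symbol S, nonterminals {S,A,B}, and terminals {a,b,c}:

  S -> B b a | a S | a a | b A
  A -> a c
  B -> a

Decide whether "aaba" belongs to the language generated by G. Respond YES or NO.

Convert to CNF:
  S -> B X3 | T0 S | T0 T0 | T2 A
  A -> T0 T1
  B -> a
  T0 -> a
  T1 -> c
  T2 -> b
  X3 -> T2 T0

CYK fill:
  [0..0]={B,T0}  "a"  orig:{B}
  [1..1]={B,T0}  "a"  orig:{B}
  [2..2]={T2}  "b"  orig:{}
  [3..3]={B,T0}  "a"  orig:{B}
  [0..1]={S}  "aa"
  [1..2]=∅  "ab"
  [2..3]={X3}  "ba"  orig:{}
  [0..2]=∅  "aab"
  [1..3]={S}  "aba"
  [0..3]={S}  "aaba"

S ∈ T[0,3] ⇒ YES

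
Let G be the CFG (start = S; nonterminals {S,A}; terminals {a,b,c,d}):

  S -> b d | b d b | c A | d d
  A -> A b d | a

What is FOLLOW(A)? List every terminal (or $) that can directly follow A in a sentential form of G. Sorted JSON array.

FIRST iteration:
pass 1:
  A via A→a: +{a}
  S via S→b d: +{b}
  S via S→c A: +{c}
  S via S→d d: +{d}
  FIRST(S)={b,c,d}  FIRST(A)={a}
pass 2: — fixpoint
  FIRST(S)={b,c,d}  FIRST(A)={a}

Compute FOLLOW by fixpoint:
FOLLOW(S) := {$}
iter 1:
  A→A b d: FOLLOW(A) ⊇ FIRST(b) = {b}; new: +{b}
  S→c A: FOLLOW(A) ⊇ FOLLOW(S) ⊇ {$}; new: +{$}
  FOLLOW[S]={$}  FOLLOW[A]={$,b}
iter 2: done
  FOLLOW[S]={$}  FOLLOW[A]={$,b}

FOLLOW(A) = ["$", "b"]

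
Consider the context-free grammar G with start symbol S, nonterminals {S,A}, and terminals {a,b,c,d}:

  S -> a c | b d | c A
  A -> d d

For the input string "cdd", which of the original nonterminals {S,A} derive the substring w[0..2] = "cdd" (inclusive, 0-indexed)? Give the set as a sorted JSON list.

Convert to CNF:
  S -> T1 T2 | T2 A | T3 T0
  A -> T0 T0
  T0 -> d
  T1 -> a
  T2 -> c
  T3 -> b

CYK table (by increasing span), restricted to cells inside w[0..2]:
  cell(0,0) c: {T2}  orig:{}
  cell(1,1) d: {T0}  orig:{}
  cell(2,2) d: {T0}  orig:{}
  cell(0,1) cd: ∅
  cell(1,2) dd: {A}
  cell(0,2) cdd: {S}

Original NTs in T[0,2] deriving "cdd": ["S"]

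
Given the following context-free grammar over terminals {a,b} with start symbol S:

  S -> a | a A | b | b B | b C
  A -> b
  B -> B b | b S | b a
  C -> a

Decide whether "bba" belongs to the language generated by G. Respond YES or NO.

CNF form of G:
  S -> T0 B | T0 C | T1 A | a | b
  A -> b
  B -> B T0 | T0 S | T0 T1
  C -> a
  T0 -> b
  T1 -> a

CYK table (by increasing span):
  cell(0,0) b: {A,S,T0}  orig:{A,S}
  cell(1,1) b: {A,S,T0}  orig:{A,S}
  cell(2,2) a: {C,S,T1}  orig:{C,S}
  cell(0,1) bb: {B}
  cell(1,2) ba: {B,S}
  cell(0,2) bba: {B,S}

S ∈ T[0,2] ⇒ YES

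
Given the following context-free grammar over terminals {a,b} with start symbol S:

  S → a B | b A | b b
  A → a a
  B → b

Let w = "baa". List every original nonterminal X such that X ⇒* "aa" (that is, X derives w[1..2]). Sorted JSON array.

CNF form of G:
  S -> T0 B | T1 A | T1 T1
  A -> T0 T0
  B -> b
  T0 -> a
  T1 -> b

CYK fill (cells [i..j] with 1 ≤ i ≤ j ≤ 2 only):
  [1..1]={T0}  "a"  orig:{}
  [2..2]={T0}  "a"  orig:{}
  [1..2]={A}  "aa"

Original NTs in T[1,2] deriving "aa": ["A"]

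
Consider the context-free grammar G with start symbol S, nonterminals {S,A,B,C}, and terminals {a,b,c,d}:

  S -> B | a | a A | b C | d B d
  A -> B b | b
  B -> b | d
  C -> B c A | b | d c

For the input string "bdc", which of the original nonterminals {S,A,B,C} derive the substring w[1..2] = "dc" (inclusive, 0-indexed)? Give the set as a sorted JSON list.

CNF form of G:
  S -> T0 C | T2 X5 | T3 A | a | b | d
  A -> B T0 | b
  B -> b | d
  C -> B X4 | T2 T1 | b
  T0 -> b
  T1 -> c
  T2 -> d
  T3 -> a
  X4 -> T1 A
  X5 -> B T2

CYK fill (cells [i..j] with 1 ≤ i ≤ j ≤ 2 only):
  cell(1,1) d: {B,S,T2}  orig:{B,S}
  cell(2,2) c: {T1}  orig:{}
  cell(1,2) dc: {C}

Original NTs in T[1,2] deriving "dc": ["C"]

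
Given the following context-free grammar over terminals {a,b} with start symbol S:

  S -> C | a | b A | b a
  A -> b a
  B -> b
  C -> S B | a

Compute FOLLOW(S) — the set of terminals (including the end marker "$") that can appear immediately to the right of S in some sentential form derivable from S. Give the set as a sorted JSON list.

Compute FIRST by fixpoint:
[1]
  A via A→b a: +{b}
  B via B→b: +{b}
  C via C→a: +{a}
  S via S→C: +{a}
  S via S→b A: +{b}
  S: {a,b}  A: {b}  B: {b}  C: {a}
[2]
  C via C→S B: +{b}
  S: {a,b}  A: {b}  B: {b}  C: {a,b}
[3] (stable)
  S: {a,b}  A: {b}  B: {b}  C: {a,b}

FOLLOW iteration:
initialize: $ ∈ FOLLOW(S)
[1]
  C→S B: FOLLOW(S) ⊇ FIRST(B) = {b}; new: +{b}
  S→C: FOLLOW(C) ⊇ FOLLOW(S) ⊇ {$,b}; new: +{$,b}
  S→b A: FOLLOW(A) ⊇ FOLLOW(S) ⊇ {$,b}; new: +{$,b}
  FOLLOW[S]={$,b}  FOLLOW[A]={$,b}  FOLLOW[B]={}  FOLLOW[C]={$,b}
[2]
  C→S B: FOLLOW(B) ⊇ FOLLOW(C) ⊇ {$,b}; new: +{$,b}
  FOLLOW[S]={$,b}  FOLLOW[A]={$,b}  FOLLOW[B]={$,b}  FOLLOW[C]={$,b}
[3] (no change)
  FOLLOW[S]={$,b}  FOLLOW[A]={$,b}  FOLLOW[B]={$,b}  FOLLOW[C]={$,b}

FOLLOW(S) = ["$", "b"]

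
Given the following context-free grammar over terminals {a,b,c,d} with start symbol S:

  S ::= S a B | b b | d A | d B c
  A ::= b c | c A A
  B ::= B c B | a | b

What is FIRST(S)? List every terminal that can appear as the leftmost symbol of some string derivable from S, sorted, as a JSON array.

Compute FIRST by fixpoint:
[1]
  A via A→b c: +{b}
  A via A→c A A: +{c}
  B via B→a: +{a}
  B via B→b: +{b}
  S via S→b b: +{b}
  S via S→d A: +{d}
  S: {b,d}  A: {b,c}  B: {a,b}
[2] (stable)
  S: {b,d}  A: {b,c}  B: {a,b}

FIRST(S) = ["b", "d"]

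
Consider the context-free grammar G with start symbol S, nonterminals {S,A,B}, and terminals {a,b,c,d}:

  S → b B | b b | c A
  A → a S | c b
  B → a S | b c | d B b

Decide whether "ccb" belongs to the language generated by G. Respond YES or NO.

Convert to CNF:
  S -> T1 A | T2 B | T2 T2
  A -> T0 S | T1 T2
  B -> T0 S | T2 T1 | T3 X4
  T0 -> a
  T1 -> c
  T2 -> b
  T3 -> d
  X4 -> B T2

CYK table (by increasing span):
  T[0,0] 'c' = {T1}  orig:{}
  T[1,1] 'c' = {T1}  orig:{}
  T[2,2] 'b' = {T2}  orig:{}
  T[0,1] 'cc' = ∅
  T[1,2] 'cb' = {A}
  T[0,2] 'ccb' = {S}

S ∈ T[0,2] ⇒ YES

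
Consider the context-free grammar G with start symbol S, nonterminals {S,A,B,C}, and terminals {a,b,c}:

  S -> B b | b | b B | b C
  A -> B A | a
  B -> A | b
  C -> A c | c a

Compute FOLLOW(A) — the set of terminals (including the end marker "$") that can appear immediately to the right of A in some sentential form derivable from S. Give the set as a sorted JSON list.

FIRST sets, iterate to fixpoint:
iter 1:
  A via A→a: +{a}
  B via B→A: +{a}
  B via B→b: +{b}
  C via C→A c: +{a}
  C via C→c a: +{c}
  S via S→B b: +{a,b}
  FIRST[S]={a,b}  FIRST[A]={a}  FIRST[B]={a,b}  FIRST[C]={a,c}
iter 2:
  A via A→B A: +{b}
  C via C→A c: +{b}
  FIRST[S]={a,b}  FIRST[A]={a,b}  FIRST[B]={a,b}  FIRST[C]={a,b,c}
iter 3: (stable)
  FIRST[S]={a,b}  FIRST[A]={a,b}  FIRST[B]={a,b}  FIRST[C]={a,b,c}

Compute FOLLOW by fixpoint:
seed FOLLOW(S) with $
[1]
  A→B A: FOLLOW(B) ⊇ FIRST(A) = {a,b}; new: +{a,b}
  B→A: FOLLOW(A) ⊇ FOLLOW(B) ⊇ {a,b}; new: +{a,b}
  C→A c: FOLLOW(A) ⊇ FIRST(c) = {c}; new: +{c}
  S→b B: FOLLOW(B) ⊇ FOLLOW(S) ⊇ {$}; new: +{$}
  S→b C: FOLLOW(C) ⊇ FOLLOW(S) ⊇ {$}; new: +{$}
  S: {$}  A: {a,b,c}  B: {$,a,b}  C: {$}
[2]
  B→A: FOLLOW(A) ⊇ FOLLOW(B) ⊇ {$,a,b}; new: +{$}
  S: {$}  A: {$,a,b,c}  B: {$,a,b}  C: {$}
[3] done
  S: {$}  A: {$,a,b,c}  B: {$,a,b}  C: {$}

FOLLOW(A) = ["$", "a", "b", "c"]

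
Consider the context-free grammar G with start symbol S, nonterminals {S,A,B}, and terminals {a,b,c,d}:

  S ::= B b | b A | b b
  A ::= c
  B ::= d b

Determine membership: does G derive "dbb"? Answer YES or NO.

Convert to CNF:
  S -> B T1 | T1 A | T1 T1
  A -> c
  B -> T0 T1
  T0 -> d
  T1 -> b

CYK fill:
  [0..0]={T0}  "d"  orig:{}
  [1..1]={T1}  "b"  orig:{}
  [2..2]={T1}  "b"  orig:{}
  [0..1]={B}  "db"
  [1..2]={S}  "bb"
  [0..2]={S}  "dbb"

S ∈ T[0,2] ⇒ YES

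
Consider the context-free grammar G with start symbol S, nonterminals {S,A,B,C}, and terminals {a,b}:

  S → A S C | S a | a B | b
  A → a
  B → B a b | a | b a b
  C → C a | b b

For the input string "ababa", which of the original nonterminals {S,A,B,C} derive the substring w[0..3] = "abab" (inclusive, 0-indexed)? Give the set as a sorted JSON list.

Convert to CNF:
  S -> A X4 | S T0 | T0 B | b
  A -> a
  B -> B X2 | T1 X3 | a
  C -> C T0 | T1 T1
  T0 -> a
  T1 -> b
  X2 -> T0 T1
  X3 -> T0 T1
  X4 -> S C

CYK table (by increasing span) (cells [i..j] with 0 ≤ i ≤ j ≤ 3 only):
  cell(0,0) a: {A,B,T0}  orig:{A,B}
  cell(1,1) b: {S,T1}  orig:{S}
  cell(2,2) a: {A,B,T0}  orig:{A,B}
  cell(3,3) b: {S,T1}  orig:{S}
  cell(0,1) ab: {X2,X3}  orig:{}
  cell(1,2) ba: {S}
  cell(2,3) ab: {X2,X3}  orig:{}
  cell(0,2) aba: ∅
  cell(1,3) bab: {B}
  cell(0,3) abab: {S}

Original NTs in T[0,3] deriving "abab": ["S"]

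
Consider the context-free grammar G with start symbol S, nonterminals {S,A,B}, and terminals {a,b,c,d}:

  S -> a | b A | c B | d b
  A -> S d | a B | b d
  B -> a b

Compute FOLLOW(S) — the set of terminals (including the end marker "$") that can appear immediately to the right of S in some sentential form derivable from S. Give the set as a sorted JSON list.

FIRST iteration:
[1]
  A via A→a B: +{a}
  A via A→b d: +{b}
  B via B→a b: +{a}
  S via S→a: +{a}
  S via S→b A: +{b}
  S via S→c B: +{c}
  S via S→d b: +{d}
  FIRST(S)={a,b,c,d}  FIRST(A)={a,b}  FIRST(B)={a}
[2]
  A via A→S d: +{c,d}
  FIRST(S)={a,b,c,d}  FIRST(A)={a,b,c,d}  FIRST(B)={a}
[3] (stable)
  FIRST(S)={a,b,c,d}  FIRST(A)={a,b,c,d}  FIRST(B)={a}

Compute FOLLOW by fixpoint:
FOLLOW(S) := {$}
round 1:
  A→S d: FOLLOW(S) ⊇ FIRST(d) = {d}; new: +{d}
  S→b A: FOLLOW(A) ⊇ FOLLOW(S) ⊇ {$,d}; new: +{$,d}
  S→c B: FOLLOW(B) ⊇ FOLLOW(S) ⊇ {$,d}; new: +{$,d}
  S: {$,d}  A: {$,d}  B: {$,d}
round 2: (stable)
  S: {$,d}  A: {$,d}  B: {$,d}

FOLLOW(S) = ["$", "d"]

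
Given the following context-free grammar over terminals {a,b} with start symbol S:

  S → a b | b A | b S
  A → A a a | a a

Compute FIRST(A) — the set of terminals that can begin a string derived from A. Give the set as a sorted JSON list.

FIRST sets, iterate to fixpoint:
round 1:
  A via A→a a: +{a}
  S via S→a b: +{a}
  S via S→b A: +{b}
  S: {a,b}  A: {a}
round 2: (no change)
  S: {a,b}  A: {a}

FIRST(A) = ["a"]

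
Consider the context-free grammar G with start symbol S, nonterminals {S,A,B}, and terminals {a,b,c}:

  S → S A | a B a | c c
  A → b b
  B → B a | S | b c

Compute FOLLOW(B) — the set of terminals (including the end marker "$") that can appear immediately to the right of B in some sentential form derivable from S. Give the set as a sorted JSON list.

FIRST iteration:
[1]
  A via A→b b: +{b}
  B via B→b c: +{b}
  S via S→a B a: +{a}
  S via S→c c: +{c}
  FIRST[S]={a,c}  FIRST[A]={b}  FIRST[B]={b}
[2]
  B via B→S: +{a,c}
  FIRST[S]={a,c}  FIRST[A]={b}  FIRST[B]={a,b,c}
[3] — fixpoint
  FIRST[S]={a,c}  FIRST[A]={b}  FIRST[B]={a,b,c}

Compute FOLLOW by fixpoint:
FOLLOW(S) := {$}
pass 1:
  B→B a: FOLLOW(B) ⊇ FIRST(a) = {a}; new: +{a}
  B→S: FOLLOW(S) ⊇ FOLLOW(B) ⊇ {a}; new: +{a}
  S→S A: FOLLOW(S) ⊇ FIRST(A) = {b}; new: +{b}
  S→S A: FOLLOW(A) ⊇ FOLLOW(S) ⊇ {$,a,b}; new: +{$,a,b}
  FOLLOW[S]={$,a,b}  FOLLOW[A]={$,a,b}  FOLLOW[B]={a}
pass 2: done
  FOLLOW[S]={$,a,b}  FOLLOW[A]={$,a,b}  FOLLOW[B]={a}

FOLLOW(B) = ["a"]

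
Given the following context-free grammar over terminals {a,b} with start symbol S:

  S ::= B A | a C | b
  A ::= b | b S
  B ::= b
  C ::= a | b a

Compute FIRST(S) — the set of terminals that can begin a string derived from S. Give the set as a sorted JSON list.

FIRST sets, iterate to fixpoint:
iter 1:
  A via A→b: +{b}
  B via B→b: +{b}
  C via C→a: +{a}
  C via C→b a: +{b}
  S via S→B A: +{b}
  S via S→a C: +{a}
  FIRST(S)={a,b}  FIRST(A)={b}  FIRST(B)={b}  FIRST(C)={a,b}
iter 2: — fixpoint
  FIRST(S)={a,b}  FIRST(A)={b}  FIRST(B)={b}  FIRST(C)={a,b}

FIRST(S) = ["a", "b"]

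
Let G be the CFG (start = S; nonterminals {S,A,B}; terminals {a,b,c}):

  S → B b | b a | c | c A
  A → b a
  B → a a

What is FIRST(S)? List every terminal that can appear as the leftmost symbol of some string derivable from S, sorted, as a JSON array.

Compute FIRST by fixpoint:
pass 1:
  A via A→b a: +{b}
  B via B→a a: +{a}
  S via S→B b: +{a}
  S via S→b a: +{b}
  S via S→c: +{c}
  FIRST[S]={a,b,c}  FIRST[A]={b}  FIRST[B]={a}
pass 2: (no change)
  FIRST[S]={a,b,c}  FIRST[A]={b}  FIRST[B]={a}

FIRST(S) = ["a", "b", "c"]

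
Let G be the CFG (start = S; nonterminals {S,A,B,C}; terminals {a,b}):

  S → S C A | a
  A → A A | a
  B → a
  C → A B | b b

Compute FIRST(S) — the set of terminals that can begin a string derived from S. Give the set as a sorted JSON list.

FIRST sets, iterate to fixpoint:
[1]
  A via A→a: +{a}
  B via B→a: +{a}
  C via C→A B: +{a}
  C via C→b b: +{b}
  S via S→a: +{a}
  FIRST[S]={a}  FIRST[A]={a}  FIRST[B]={a}  FIRST[C]={a,b}
[2] — fixpoint
  FIRST[S]={a}  FIRST[A]={a}  FIRST[B]={a}  FIRST[C]={a,b}

FIRST(S) = ["a"]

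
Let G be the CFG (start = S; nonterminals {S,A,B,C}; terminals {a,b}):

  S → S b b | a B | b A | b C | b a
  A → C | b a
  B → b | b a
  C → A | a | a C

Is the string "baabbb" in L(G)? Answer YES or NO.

CNF form of G:
  S -> S X2 | T0 B | T1 A | T1 C | T1 T0
  A -> T0 C | T1 T0 | a
  B -> T1 T0 | b
  C -> T0 C | T1 T0 | a
  T0 -> a
  T1 -> b
  X2 -> T1 T1

Fill CYK table bottom-up:
  [0..0]={B,T1}  "b"  orig:{B}
  [1..1]={A,C,T0}  "a"  orig:{A,C}
  [2..2]={A,C,T0}  "a"  orig:{A,C}
  [3..3]={B,T1}  "b"  orig:{B}
  [4..4]={B,T1}  "b"  orig:{B}
  [5..5]={B,T1}  "b"  orig:{B}
  [0..1]={A,B,C,S}  "ba"
  [1..2]={A,C}  "aa"
  [2..3]={S}  "ab"
  [3..4]={X2}  "bb"  orig:{}
  [4..5]={X2}  "bb"  orig:{}
  [0..2]={S}  "baa"
  [1..3]=∅  "aab"
  [2..4]=∅  "abb"
  [3..5]=∅  "bbb"
  [0..3]=∅  "baab"
  [1..4]=∅  "aabb"
  [2..5]={S}  "abbb"
  [0..4]={S}  "baabb"
  [1..5]=∅  "aabbb"
  [0..5]=∅  "baabbb"

S ∉ T[0,5] ⇒ NO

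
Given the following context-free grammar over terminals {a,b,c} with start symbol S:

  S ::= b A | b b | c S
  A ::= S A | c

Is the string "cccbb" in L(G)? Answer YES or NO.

CNF form of G:
  S -> T0 A | T0 T0 | T1 S
  A -> S A | c
  T0 -> b
  T1 -> c

Fill CYK table bottom-up:
  [0..0]={A,T1}  "c"  orig:{A}
  [1..1]={A,T1}  "c"  orig:{A}
  [2..2]={A,T1}  "c"  orig:{A}
  [3..3]={T0}  "b"  orig:{}
  [4..4]={T0}  "b"  orig:{}
  [0..1]=∅  "cc"
  [1..2]=∅  "cc"
  [2..3]=∅  "cb"
  [3..4]={S}  "bb"
  [0..2]=∅  "ccc"
  [1..3]=∅  "ccb"
  [2..4]={S}  "cbb"
  [0..3]=∅  "cccb"
  [1..4]={S}  "ccbb"
  [0..4]={S}  "cccbb"

S ∈ T[0,4] ⇒ YES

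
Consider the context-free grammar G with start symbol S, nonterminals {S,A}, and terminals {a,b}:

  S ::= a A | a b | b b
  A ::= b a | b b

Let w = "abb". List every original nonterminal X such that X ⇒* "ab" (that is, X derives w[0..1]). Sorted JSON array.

CNF form of G:
  S -> T0 T0 | T1 A | T1 T0
  A -> T0 T0 | T0 T1
  T0 -> b
  T1 -> a

CYK fill (cells [i..j] with 0 ≤ i ≤ j ≤ 1 only):
  [0..0]={T1}  "a"  orig:{}
  [1..1]={T0}  "b"  orig:{}
  [0..1]={S}  "ab"

Original NTs in T[0,1] deriving "ab": ["S"]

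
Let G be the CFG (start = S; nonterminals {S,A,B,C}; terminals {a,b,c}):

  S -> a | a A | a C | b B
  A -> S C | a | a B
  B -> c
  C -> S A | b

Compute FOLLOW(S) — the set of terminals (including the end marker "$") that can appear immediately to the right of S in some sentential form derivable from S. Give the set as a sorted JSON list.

Compute FIRST by fixpoint:
round 1:
  A via A→a: +{a}
  B via B→c: +{c}
  C via C→b: +{b}
  S via S→a: +{a}
  S via S→b B: +{b}
  FIRST(S)={a,b}  FIRST(A)={a}  FIRST(B)={c}  FIRST(C)={b}
round 2:
  A via A→S C: +{b}
  C via C→S A: +{a}
  FIRST(S)={a,b}  FIRST(A)={a,b}  FIRST(B)={c}  FIRST(C)={a,b}
round 3: done
  FIRST(S)={a,b}  FIRST(A)={a,b}  FIRST(B)={c}  FIRST(C)={a,b}

Compute FOLLOW by fixpoint:
seed FOLLOW(S) with $
round 1:
  A→S C: FOLLOW(S) ⊇ FIRST(C) = {a,b}; new: +{a,b}
  S→a A: FOLLOW(A) ⊇ FOLLOW(S) ⊇ {$,a,b}; new: +{$,a,b}
  S→a C: FOLLOW(C) ⊇ FOLLOW(S) ⊇ {$,a,b}; new: +{$,a,b}
  S→b B: FOLLOW(B) ⊇ FOLLOW(S) ⊇ {$,a,b}; new: +{$,a,b}
  S: {$,a,b}  A: {$,a,b}  B: {$,a,b}  C: {$,a,b}
round 2: done
  S: {$,a,b}  A: {$,a,b}  B: {$,a,b}  C: {$,a,b}

FOLLOW(S) = ["$", "a", "b"]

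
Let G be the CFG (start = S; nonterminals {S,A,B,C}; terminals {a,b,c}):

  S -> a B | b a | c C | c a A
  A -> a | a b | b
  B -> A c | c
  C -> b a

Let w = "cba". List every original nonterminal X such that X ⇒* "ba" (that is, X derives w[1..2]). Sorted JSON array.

CNF form of G:
  S -> T0 B | T1 T0 | T2 C | T2 X3
  A -> T0 T1 | a | b
  B -> A T2 | c
  C -> T1 T0
  T0 -> a
  T1 -> b
  T2 -> c
  X3 -> T0 A

Fill CYK table bottom-up (cells [i..j] with 1 ≤ i ≤ j ≤ 2 only):
  T[1,1] 'b' = {A,T1}  orig:{A}
  T[2,2] 'a' = {A,T0}  orig:{A}
  T[1,2] 'ba' = {C,S}

Original NTs in T[1,2] deriving "ba": ["C", "S"]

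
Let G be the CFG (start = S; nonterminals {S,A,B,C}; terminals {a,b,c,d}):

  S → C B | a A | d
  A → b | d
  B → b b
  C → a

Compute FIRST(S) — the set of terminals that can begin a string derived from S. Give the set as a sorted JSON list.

FIRST iteration:
pass 1:
  A via A→b: +{b}
  A via A→d: +{d}
  B via B→b b: +{b}
  C via C→a: +{a}
  S via S→C B: +{a}
  S via S→d: +{d}
  FIRST(S)={a,d}  FIRST(A)={b,d}  FIRST(B)={b}  FIRST(C)={a}
pass 2: (no change)
  FIRST(S)={a,d}  FIRST(A)={b,d}  FIRST(B)={b}  FIRST(C)={a}

FIRST(S) = ["a", "d"]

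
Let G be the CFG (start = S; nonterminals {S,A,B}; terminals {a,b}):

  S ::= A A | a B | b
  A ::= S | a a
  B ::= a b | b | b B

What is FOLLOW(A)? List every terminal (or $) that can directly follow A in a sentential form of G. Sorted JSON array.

Compute FIRST by fixpoint:
[1]
  A via A→a a: +{a}
  B via B→a b: +{a}
  B via B→b: +{b}
  S via S→A A: +{a}
  S via S→b: +{b}
  FIRST[S]={a,b}  FIRST[A]={a}  FIRST[B]={a,b}
[2]
  A via A→S: +{b}
  FIRST[S]={a,b}  FIRST[A]={a,b}  FIRST[B]={a,b}
[3] done
  FIRST[S]={a,b}  FIRST[A]={a,b}  FIRST[B]={a,b}

FOLLOW iteration:
seed FOLLOW(S) with $
pass 1:
  S→A A: FOLLOW(A) ⊇ FIRST(A) = {a,b}; new: +{a,b}
  S→A A: FOLLOW(A) ⊇ FOLLOW(S) ⊇ {$}; new: +{$}
  S→a B: FOLLOW(B) ⊇ FOLLOW(S) ⊇ {$}; new: +{$}
  FOLLOW(S)={$}  FOLLOW(A)={$,a,b}  FOLLOW(B)={$}
pass 2:
  A→S: FOLLOW(S) ⊇ FOLLOW(A) ⊇ {$,a,b}; new: +{a,b}
  S→a B: FOLLOW(B) ⊇ FOLLOW(S) ⊇ {$,a,b}; new: +{a,b}
  FOLLOW(S)={$,a,b}  FOLLOW(A)={$,a,b}  FOLLOW(B)={$,a,b}
pass 3: (no change)
  FOLLOW(S)={$,a,b}  FOLLOW(A)={$,a,b}  FOLLOW(B)={$,a,b}

FOLLOW(A) = ["$", "a", "b"]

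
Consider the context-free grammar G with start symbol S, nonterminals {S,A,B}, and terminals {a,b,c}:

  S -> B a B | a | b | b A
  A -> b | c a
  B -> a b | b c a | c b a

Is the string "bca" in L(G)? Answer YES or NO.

Convert to CNF:
  S -> B X5 | T2 A | a | b
  A -> T0 T1 | b
  B -> T0 X4 | T1 T2 | T2 X3
  T0 -> c
  T1 -> a
  T2 -> b
  X3 -> T0 T1
  X4 -> T2 T1
  X5 -> T1 B

CYK table (by increasing span):
  [0..0]={A,S,T2}  "b"  orig:{A,S}
  [1..1]={T0}  "c"  orig:{}
  [2..2]={S,T1}  "a"  orig:{S}
  [0..1]=∅  "bc"
  [1..2]={A,X3}  "ca"  orig:{A}
  [0..2]={B,S}  "bca"

S ∈ T[0,2] ⇒ YES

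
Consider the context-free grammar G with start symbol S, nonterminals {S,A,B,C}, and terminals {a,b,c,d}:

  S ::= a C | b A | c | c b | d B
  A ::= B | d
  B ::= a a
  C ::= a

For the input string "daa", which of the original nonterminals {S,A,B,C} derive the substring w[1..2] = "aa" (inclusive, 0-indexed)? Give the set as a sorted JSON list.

CNF form of G:
  S -> T0 C | T1 A | T2 T1 | T3 B | c
  A -> T0 T0 | d
  B -> T0 T0
  C -> a
  T0 -> a
  T1 -> b
  T2 -> c
  T3 -> d

CYK table (by increasing span) — only the sub-triangle for w[1..2]:
  cell(1,1) a: {C,T0}  orig:{C}
  cell(2,2) a: {C,T0}  orig:{C}
  cell(1,2) aa: {A,B,S}

Original NTs in T[1,2] deriving "aa": ["A", "B", "S"]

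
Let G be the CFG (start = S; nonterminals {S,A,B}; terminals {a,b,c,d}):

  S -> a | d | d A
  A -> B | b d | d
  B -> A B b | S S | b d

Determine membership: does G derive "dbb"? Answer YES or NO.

Convert to CNF:
  S -> T1 A | a | d
  A -> A X2 | S S | T0 T1 | d
  B -> A X3 | S S | T0 T1
  T0 -> b
  T1 -> d
  X2 -> B T0
  X3 -> B T0

CYK fill:
  [0..0]={A,S,T1}  "d"  orig:{A,S}
  [1..1]={T0}  "b"  orig:{}
  [2..2]={T0}  "b"  orig:{}
  [0..1]=∅  "db"
  [1..2]=∅  "bb"
  [0..2]=∅  "dbb"

S ∉ T[0,2] ⇒ NO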